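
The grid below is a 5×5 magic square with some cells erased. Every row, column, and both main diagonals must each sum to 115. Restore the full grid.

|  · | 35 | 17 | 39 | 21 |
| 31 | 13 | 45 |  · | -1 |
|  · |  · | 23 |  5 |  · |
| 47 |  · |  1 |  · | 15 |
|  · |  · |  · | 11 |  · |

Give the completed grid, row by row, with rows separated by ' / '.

Row 1: 35 + 17 + 39 + 21 + ? = 115, so (1,1) = 3.
From row 2, 115 − (31 + 13 + 45 + (-1)) gives (2,4) = 27.
From column 3, 115 − (17 + 45 + 23 + 1) gives (5,3) = 29.
Column 4 needs 115; the known cells sum to 82, so (4,4) = 33.
From main diagonal, 115 − (3 + 13 + 23 + 33) gives (5,5) = 43.
Using row 4: 47 + 1 + 33 + 15 + ? → (4,2) = 115 − 96 = 19.
The remaining cell in column 5 is (3,5) = 115 − 78 = 37.
The remaining cell in anti-diagonal is (5,1) = 115 − 90 = 25.
Row 5 must total 115; the given cells sum to 108, so (5,2) = 7.
Column 1 must total 115; the given cells sum to 106, so (3,1) = 9.
Column 2 must total 115; the given cells sum to 74, so (3,2) = 41.

3 35 17 39 21 / 31 13 45 27 -1 / 9 41 23 5 37 / 47 19 1 33 15 / 25 7 29 11 43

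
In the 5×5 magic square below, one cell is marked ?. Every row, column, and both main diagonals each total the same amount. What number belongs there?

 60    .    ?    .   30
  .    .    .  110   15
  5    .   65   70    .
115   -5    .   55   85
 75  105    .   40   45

Anti-diagonal is complete and sums to 275; that is the magic constant.
From row 4, 275 − (115 + (-5) + 55 + 85) gives (4,3) = 25.
Row 5 needs 275; the known cells sum to 265, so (5,3) = 10.
From column 1, 275 − (60 + 5 + 115 + 75) gives (2,1) = 20.
Column 4: 110 + 70 + 55 + 40 + ? = 275, so (1,4) = 0.
Column 5 needs 275; the known cells sum to 175, so (3,5) = 100.
Main diagonal needs 275; the known cells sum to 225, so (2,2) = 50.
Row 2 needs 275; the known cells sum to 195, so (2,3) = 80.
Row 3: 5 + 65 + 70 + 100 + ? = 275, so (3,2) = 35.
Column 2: 50 + 35 + (-5) + 105 + ? = 275, so (1,2) = 90.
From column 3, 275 − (80 + 65 + 25 + 10) gives (1,3) = 95.

95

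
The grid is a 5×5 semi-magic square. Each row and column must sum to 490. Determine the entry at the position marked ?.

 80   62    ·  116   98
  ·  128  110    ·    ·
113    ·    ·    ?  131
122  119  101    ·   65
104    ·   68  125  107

Using row 1: 80 + 62 + 116 + 98 + ? → (1,3) = 490 − 356 = 134.
Row 4 needs 490; the known cells sum to 407, so (4,4) = 83.
From row 5, 490 − (104 + 68 + 125 + 107) gives (5,2) = 86.
Column 1 must total 490; the given cells sum to 419, so (2,1) = 71.
Using column 2: 62 + 128 + 119 + 86 + ? → (3,2) = 490 − 395 = 95.
Column 3: 134 + 110 + 101 + 68 + ? = 490, so (3,3) = 77.
Column 5 must total 490; the given cells sum to 401, so (2,5) = 89.
Row 2: 71 + 128 + 110 + 89 + ? = 490, so (2,4) = 92.
Row 3 needs 490; the known cells sum to 416, so (3,4) = 74.

74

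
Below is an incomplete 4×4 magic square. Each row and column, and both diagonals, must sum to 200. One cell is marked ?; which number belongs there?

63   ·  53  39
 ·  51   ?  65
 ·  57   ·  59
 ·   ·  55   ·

From row 1, 200 − (63 + 53 + 39) gives (1,2) = 45.
Column 2 must total 200; the given cells sum to 153, so (4,2) = 47.
Using column 4: 39 + 65 + 59 + ? → (4,4) = 200 − 163 = 37.
From main diagonal, 200 − (63 + 51 + 37) gives (3,3) = 49.
From row 3, 200 − (57 + 49 + 59) gives (3,1) = 35.
Row 4 must total 200; the given cells sum to 139, so (4,1) = 61.
Using column 1: 63 + 35 + 61 + ? → (2,1) = 200 − 159 = 41.
Column 3 needs 200; the known cells sum to 157, so (2,3) = 43.

43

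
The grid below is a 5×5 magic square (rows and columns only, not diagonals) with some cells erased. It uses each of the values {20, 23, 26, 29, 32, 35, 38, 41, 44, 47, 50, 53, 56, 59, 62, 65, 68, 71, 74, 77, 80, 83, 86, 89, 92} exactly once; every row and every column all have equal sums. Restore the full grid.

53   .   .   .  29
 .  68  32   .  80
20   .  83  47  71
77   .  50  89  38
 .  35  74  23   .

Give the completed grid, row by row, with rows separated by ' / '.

53 92 41 65 29 / 44 68 32 56 80 / 20 59 83 47 71 / 77 26 50 89 38 / 86 35 74 23 62

The 25 entries sum to 1400, so each line sums to 1400/5 = 280.
From row 3, 280 − (20 + 83 + 47 + 71) gives (3,2) = 59.
The remaining cell in row 4 is (4,2) = 280 − 254 = 26.
Column 2 needs 280; the known cells sum to 188, so (1,2) = 92.
Column 3 must total 280; the given cells sum to 239, so (1,3) = 41.
Column 5 must total 280; the given cells sum to 218, so (5,5) = 62.
From row 1, 280 − (53 + 92 + 41 + 29) gives (1,4) = 65.
The remaining cell in row 5 is (5,1) = 280 − 194 = 86.
Column 1: 53 + 20 + 77 + 86 + ? = 280, so (2,1) = 44.
Column 4 must total 280; the given cells sum to 224, so (2,4) = 56.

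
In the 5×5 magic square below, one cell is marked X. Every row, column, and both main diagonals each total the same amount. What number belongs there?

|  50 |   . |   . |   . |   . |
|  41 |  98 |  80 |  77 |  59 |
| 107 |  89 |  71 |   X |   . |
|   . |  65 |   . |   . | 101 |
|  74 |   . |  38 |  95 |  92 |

53

Row 2 is complete and sums to 355; that is the magic constant.
Using row 5: 74 + 38 + 95 + 92 + ? → (5,2) = 355 − 299 = 56.
From column 1, 355 − (50 + 41 + 107 + 74) gives (4,1) = 83.
The remaining cell in column 2 is (1,2) = 355 − 308 = 47.
The remaining cell in main diagonal is (4,4) = 355 − 311 = 44.
The remaining cell in anti-diagonal is (1,5) = 355 − 287 = 68.
Row 4: 83 + 65 + 44 + 101 + ? = 355, so (4,3) = 62.
The remaining cell in column 3 is (1,3) = 355 − 251 = 104.
Column 5 needs 355; the known cells sum to 320, so (3,5) = 35.
From row 1, 355 − (50 + 47 + 104 + 68) gives (1,4) = 86.
Row 3 must total 355; the given cells sum to 302, so (3,4) = 53.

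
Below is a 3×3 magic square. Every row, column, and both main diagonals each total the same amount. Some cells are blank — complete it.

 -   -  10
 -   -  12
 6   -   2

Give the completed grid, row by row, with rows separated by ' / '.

Column 3 is already complete: 10 + 12 + 2 = 24, so that is the magic constant.
Row 3: 6 + 2 + ? = 24, so (3,2) = 16.
Using anti-diagonal: 10 + 6 + ? → (2,2) = 24 − 16 = 8.
Using row 2: 8 + 12 + ? → (2,1) = 24 − 20 = 4.
Column 1 must total 24; the given cells sum to 10, so (1,1) = 14.
The remaining cell in column 2 is (1,2) = 24 − 24 = 0.

14 0 10 / 4 8 12 / 6 16 2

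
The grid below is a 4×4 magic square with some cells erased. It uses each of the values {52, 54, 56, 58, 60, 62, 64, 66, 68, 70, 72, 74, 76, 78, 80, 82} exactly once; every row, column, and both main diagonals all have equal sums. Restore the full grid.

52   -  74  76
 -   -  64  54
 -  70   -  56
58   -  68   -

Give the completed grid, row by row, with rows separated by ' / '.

The 16 entries sum to 1072, so each line sums to 1072/4 = 268.
Row 1: 52 + 74 + 76 + ? = 268, so (1,2) = 66.
The remaining cell in column 3 is (3,3) = 268 − 206 = 62.
Column 4 needs 268; the known cells sum to 186, so (4,4) = 82.
Main diagonal must total 268; the given cells sum to 196, so (2,2) = 72.
From row 2, 268 − (72 + 64 + 54) gives (2,1) = 78.
Row 3 must total 268; the given cells sum to 188, so (3,1) = 80.
Using row 4: 58 + 68 + 82 + ? → (4,2) = 268 − 208 = 60.

52 66 74 76 / 78 72 64 54 / 80 70 62 56 / 58 60 68 82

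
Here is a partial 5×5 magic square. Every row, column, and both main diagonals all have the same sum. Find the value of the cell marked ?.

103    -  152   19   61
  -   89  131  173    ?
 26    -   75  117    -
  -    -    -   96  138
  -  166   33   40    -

5

Column 4 is complete and sums to 445; that is the magic constant.
Row 1: 103 + 152 + 19 + 61 + ? = 445, so (1,2) = 110.
Column 3 must total 445; the given cells sum to 391, so (4,3) = 54.
Main diagonal must total 445; the given cells sum to 363, so (5,5) = 82.
Row 5 must total 445; the given cells sum to 321, so (5,1) = 124.
From anti-diagonal, 445 − (61 + 173 + 75 + 124) gives (4,2) = 12.
From row 4, 445 − (12 + 54 + 96 + 138) gives (4,1) = 145.
Column 1: 103 + 26 + 145 + 124 + ? = 445, so (2,1) = 47.
Using column 2: 110 + 89 + 12 + 166 + ? → (3,2) = 445 − 377 = 68.
From row 2, 445 − (47 + 89 + 131 + 173) gives (2,5) = 5.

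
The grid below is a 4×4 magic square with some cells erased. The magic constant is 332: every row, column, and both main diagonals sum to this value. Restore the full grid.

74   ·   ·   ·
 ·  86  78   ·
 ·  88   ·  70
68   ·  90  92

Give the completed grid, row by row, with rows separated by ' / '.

74 76 84 98 / 96 86 78 72 / 94 88 80 70 / 68 82 90 92

Row 4 needs 332; the known cells sum to 250, so (4,2) = 82.
Using column 2: 86 + 88 + 82 + ? → (1,2) = 332 − 256 = 76.
Main diagonal must total 332; the given cells sum to 252, so (3,3) = 80.
Anti-diagonal must total 332; the given cells sum to 234, so (1,4) = 98.
From row 1, 332 − (74 + 76 + 98) gives (1,3) = 84.
Row 3: 88 + 80 + 70 + ? = 332, so (3,1) = 94.
From column 1, 332 − (74 + 94 + 68) gives (2,1) = 96.
Column 4 needs 332; the known cells sum to 260, so (2,4) = 72.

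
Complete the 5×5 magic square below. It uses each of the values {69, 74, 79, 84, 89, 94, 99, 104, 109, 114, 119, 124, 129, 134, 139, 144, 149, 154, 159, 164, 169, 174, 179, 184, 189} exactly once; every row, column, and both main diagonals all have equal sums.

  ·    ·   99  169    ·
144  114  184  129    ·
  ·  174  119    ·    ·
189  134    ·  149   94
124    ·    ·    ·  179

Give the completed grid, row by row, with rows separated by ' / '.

The 25 entries sum to 3225, so each line sums to 3225/5 = 645.
Using row 2: 144 + 114 + 184 + 129 + ? → (2,5) = 645 − 571 = 74.
Row 4: 189 + 134 + 149 + 94 + ? = 645, so (4,3) = 79.
The remaining cell in column 3 is (5,3) = 645 − 481 = 164.
Main diagonal must total 645; the given cells sum to 561, so (1,1) = 84.
Anti-diagonal needs 645; the known cells sum to 506, so (1,5) = 139.
From row 1, 645 − (84 + 99 + 169 + 139) gives (1,2) = 154.
Using column 1: 84 + 144 + 189 + 124 + ? → (3,1) = 645 − 541 = 104.
Column 2 needs 645; the known cells sum to 576, so (5,2) = 69.
The remaining cell in column 5 is (3,5) = 645 − 486 = 159.
The remaining cell in row 3 is (3,4) = 645 − 556 = 89.
Row 5 needs 645; the known cells sum to 536, so (5,4) = 109.

84 154 99 169 139 / 144 114 184 129 74 / 104 174 119 89 159 / 189 134 79 149 94 / 124 69 164 109 179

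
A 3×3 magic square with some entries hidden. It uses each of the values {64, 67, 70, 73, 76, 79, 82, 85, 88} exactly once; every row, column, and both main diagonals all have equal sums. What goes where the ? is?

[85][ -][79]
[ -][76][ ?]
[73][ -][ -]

82

The 9 entries sum to 684, so each line sums to 684/3 = 228.
From row 1, 228 − (85 + 79) gives (1,2) = 64.
From column 1, 228 − (85 + 73) gives (2,1) = 70.
Using column 2: 64 + 76 + ? → (3,2) = 228 − 140 = 88.
The remaining cell in main diagonal is (3,3) = 228 − 161 = 67.
Row 2 must total 228; the given cells sum to 146, so (2,3) = 82.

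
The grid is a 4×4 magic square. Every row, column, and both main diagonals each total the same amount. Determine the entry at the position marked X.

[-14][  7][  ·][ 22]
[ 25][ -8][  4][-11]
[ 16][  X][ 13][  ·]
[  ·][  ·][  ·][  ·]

Row 2 is complete and sums to 10; that is the magic constant.
Row 1 must total 10; the given cells sum to 15, so (1,3) = -5.
From column 1, 10 − (-14 + 25 + 16) gives (4,1) = -17.
Column 3 needs 10; the known cells sum to 12, so (4,3) = -2.
The remaining cell in main diagonal is (4,4) = 10 − (-9) = 19.
Anti-diagonal needs 10; the known cells sum to 9, so (3,2) = 1.

1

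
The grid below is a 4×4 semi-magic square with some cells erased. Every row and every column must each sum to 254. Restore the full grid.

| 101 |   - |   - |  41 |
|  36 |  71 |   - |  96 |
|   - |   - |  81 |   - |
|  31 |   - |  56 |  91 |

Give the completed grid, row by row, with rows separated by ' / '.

101 46 66 41 / 36 71 51 96 / 86 61 81 26 / 31 76 56 91

Row 2 needs 254; the known cells sum to 203, so (2,3) = 51.
Row 4 needs 254; the known cells sum to 178, so (4,2) = 76.
Column 1 needs 254; the known cells sum to 168, so (3,1) = 86.
Column 3: 51 + 81 + 56 + ? = 254, so (1,3) = 66.
From column 4, 254 − (41 + 96 + 91) gives (3,4) = 26.
Using row 1: 101 + 66 + 41 + ? → (1,2) = 254 − 208 = 46.
The remaining cell in row 3 is (3,2) = 254 − 193 = 61.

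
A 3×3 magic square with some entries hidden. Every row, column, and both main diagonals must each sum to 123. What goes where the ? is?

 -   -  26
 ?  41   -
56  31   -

Row 3 needs 123; the known cells sum to 87, so (3,3) = 36.
The remaining cell in column 2 is (1,2) = 123 − 72 = 51.
Column 3 must total 123; the given cells sum to 62, so (2,3) = 61.
From main diagonal, 123 − (41 + 36) gives (1,1) = 46.
Row 2: 41 + 61 + ? = 123, so (2,1) = 21.

21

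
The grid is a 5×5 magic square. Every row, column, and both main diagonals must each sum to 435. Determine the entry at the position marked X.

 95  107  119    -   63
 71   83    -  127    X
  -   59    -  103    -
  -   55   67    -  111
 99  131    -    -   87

Row 1: 95 + 107 + 119 + 63 + ? = 435, so (1,4) = 51.
Anti-diagonal needs 435; the known cells sum to 344, so (3,3) = 91.
From main diagonal, 435 − (95 + 83 + 91 + 87) gives (4,4) = 79.
Row 4 must total 435; the given cells sum to 312, so (4,1) = 123.
Column 1: 95 + 71 + 123 + 99 + ? = 435, so (3,1) = 47.
The remaining cell in column 4 is (5,4) = 435 − 360 = 75.
Row 3 needs 435; the known cells sum to 300, so (3,5) = 135.
From row 5, 435 − (99 + 131 + 75 + 87) gives (5,3) = 43.
Column 3 must total 435; the given cells sum to 320, so (2,3) = 115.
Column 5 must total 435; the given cells sum to 396, so (2,5) = 39.

39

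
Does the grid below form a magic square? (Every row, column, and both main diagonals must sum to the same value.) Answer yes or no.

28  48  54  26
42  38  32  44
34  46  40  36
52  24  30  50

Row 1: 28 + 48 + 54 + 26 = 156.
Row 2: 42 + 38 + 32 + 44 = 156.
Row 3: 34 + 46 + 40 + 36 = 156.
Row 4: 52 + 24 + 30 + 50 = 156.
Column 1: 28 + 42 + 34 + 52 = 156.
Column 2: 48 + 38 + 46 + 24 = 156.
Column 3: 54 + 32 + 40 + 30 = 156.
Column 4: 26 + 44 + 36 + 50 = 156.
Main diagonal: 28 + 38 + 40 + 50 = 156.
Anti-diagonal: 26 + 32 + 46 + 52 = 156.
All lines sum to 156.

Yes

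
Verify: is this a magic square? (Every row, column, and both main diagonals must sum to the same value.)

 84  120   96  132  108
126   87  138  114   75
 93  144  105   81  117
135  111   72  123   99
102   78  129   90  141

Row 1: 84 + 120 + 96 + 132 + 108 = 540.
Row 2: 126 + 87 + 138 + 114 + 75 = 540.
Row 3: 93 + 144 + 105 + 81 + 117 = 540.
Row 4: 135 + 111 + 72 + 123 + 99 = 540.
Row 5: 102 + 78 + 129 + 90 + 141 = 540.
Column 1: 84 + 126 + 93 + 135 + 102 = 540.
Column 2: 120 + 87 + 144 + 111 + 78 = 540.
Column 3: 96 + 138 + 105 + 72 + 129 = 540.
Column 4: 132 + 114 + 81 + 123 + 90 = 540.
Column 5: 108 + 75 + 117 + 99 + 141 = 540.
Main diagonal: 84 + 87 + 105 + 123 + 141 = 540.
Anti-diagonal: 108 + 114 + 105 + 111 + 102 = 540.
All lines sum to 540.

Yes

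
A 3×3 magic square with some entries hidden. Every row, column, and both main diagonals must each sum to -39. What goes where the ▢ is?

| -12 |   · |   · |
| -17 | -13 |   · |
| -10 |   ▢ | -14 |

-15

Row 2 needs -39; the known cells sum to -30, so (2,3) = -9.
Row 3 must total -39; the given cells sum to -24, so (3,2) = -15.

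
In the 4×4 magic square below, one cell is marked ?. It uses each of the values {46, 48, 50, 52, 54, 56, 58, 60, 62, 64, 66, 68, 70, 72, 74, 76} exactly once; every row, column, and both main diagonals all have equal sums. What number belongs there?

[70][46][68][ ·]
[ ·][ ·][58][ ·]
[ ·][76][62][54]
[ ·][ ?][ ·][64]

74

The 16 entries sum to 976, so each line sums to 976/4 = 244.
Row 1 needs 244; the known cells sum to 184, so (1,4) = 60.
Row 3: 76 + 62 + 54 + ? = 244, so (3,1) = 52.
Column 3: 68 + 58 + 62 + ? = 244, so (4,3) = 56.
The remaining cell in column 4 is (2,4) = 244 − 178 = 66.
Main diagonal must total 244; the given cells sum to 196, so (2,2) = 48.
Anti-diagonal must total 244; the given cells sum to 194, so (4,1) = 50.
Row 2: 48 + 58 + 66 + ? = 244, so (2,1) = 72.
The remaining cell in row 4 is (4,2) = 244 − 170 = 74.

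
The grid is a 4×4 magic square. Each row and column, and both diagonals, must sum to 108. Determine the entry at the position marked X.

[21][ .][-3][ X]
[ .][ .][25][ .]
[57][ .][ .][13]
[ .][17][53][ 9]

From row 4, 108 − (17 + 53 + 9) gives (4,1) = 29.
From column 1, 108 − (21 + 57 + 29) gives (2,1) = 1.
Using column 3: -3 + 25 + 53 + ? → (3,3) = 108 − 75 = 33.
Main diagonal: 21 + 33 + 9 + ? = 108, so (2,2) = 45.
The remaining cell in row 2 is (2,4) = 108 − 71 = 37.
Using row 3: 57 + 33 + 13 + ? → (3,2) = 108 − 103 = 5.
Column 2 must total 108; the given cells sum to 67, so (1,2) = 41.
Column 4 needs 108; the known cells sum to 59, so (1,4) = 49.

49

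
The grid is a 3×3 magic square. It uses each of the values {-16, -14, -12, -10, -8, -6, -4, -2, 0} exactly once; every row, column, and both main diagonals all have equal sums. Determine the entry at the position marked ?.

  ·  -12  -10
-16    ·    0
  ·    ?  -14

The 9 entries sum to -72, so each line sums to -72/3 = -24.
Row 1 needs -24; the known cells sum to -22, so (1,1) = -2.
Row 2 needs -24; the known cells sum to -16, so (2,2) = -8.
Column 1: -2 + (-16) + ? = -24, so (3,1) = -6.
Column 2 needs -24; the known cells sum to -20, so (3,2) = -4.

-4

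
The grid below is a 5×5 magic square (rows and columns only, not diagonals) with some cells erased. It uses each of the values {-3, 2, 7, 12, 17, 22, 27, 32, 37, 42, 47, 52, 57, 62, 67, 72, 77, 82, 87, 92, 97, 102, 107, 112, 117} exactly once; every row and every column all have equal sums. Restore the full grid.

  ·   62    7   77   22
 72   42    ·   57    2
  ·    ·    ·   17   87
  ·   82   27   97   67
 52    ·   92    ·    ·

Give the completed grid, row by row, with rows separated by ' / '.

117 62 7 77 22 / 72 42 112 57 2 / 32 102 47 17 87 / 12 82 27 97 67 / 52 -3 92 37 107

The 25 entries sum to 1425, so each line sums to 1425/5 = 285.
From row 1, 285 − (62 + 7 + 77 + 22) gives (1,1) = 117.
Row 2: 72 + 42 + 57 + 2 + ? = 285, so (2,3) = 112.
From row 4, 285 − (82 + 27 + 97 + 67) gives (4,1) = 12.
From column 1, 285 − (117 + 72 + 12 + 52) gives (3,1) = 32.
Column 3 needs 285; the known cells sum to 238, so (3,3) = 47.
Using column 4: 77 + 57 + 17 + 97 + ? → (5,4) = 285 − 248 = 37.
Using column 5: 22 + 2 + 87 + 67 + ? → (5,5) = 285 − 178 = 107.
From row 3, 285 − (32 + 47 + 17 + 87) gives (3,2) = 102.
Row 5 must total 285; the given cells sum to 288, so (5,2) = -3.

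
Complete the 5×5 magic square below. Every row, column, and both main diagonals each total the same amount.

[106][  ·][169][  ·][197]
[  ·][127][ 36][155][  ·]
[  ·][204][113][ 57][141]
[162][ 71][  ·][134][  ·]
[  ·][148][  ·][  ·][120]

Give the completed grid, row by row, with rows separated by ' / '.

106 50 169 78 197 / 183 127 36 155 99 / 85 204 113 57 141 / 162 71 190 134 43 / 64 148 92 176 120

Main diagonal is already complete: 106 + 127 + 113 + 134 + 120 = 600, so that is the magic constant.
Using row 3: 204 + 113 + 57 + 141 + ? → (3,1) = 600 − 515 = 85.
Column 2 needs 600; the known cells sum to 550, so (1,2) = 50.
Anti-diagonal must total 600; the given cells sum to 536, so (5,1) = 64.
Using row 1: 106 + 50 + 169 + 197 + ? → (1,4) = 600 − 522 = 78.
The remaining cell in column 1 is (2,1) = 600 − 417 = 183.
Column 4: 78 + 155 + 57 + 134 + ? = 600, so (5,4) = 176.
From row 2, 600 − (183 + 127 + 36 + 155) gives (2,5) = 99.
The remaining cell in row 5 is (5,3) = 600 − 508 = 92.
Column 3 needs 600; the known cells sum to 410, so (4,3) = 190.
Using column 5: 197 + 99 + 141 + 120 + ? → (4,5) = 600 − 557 = 43.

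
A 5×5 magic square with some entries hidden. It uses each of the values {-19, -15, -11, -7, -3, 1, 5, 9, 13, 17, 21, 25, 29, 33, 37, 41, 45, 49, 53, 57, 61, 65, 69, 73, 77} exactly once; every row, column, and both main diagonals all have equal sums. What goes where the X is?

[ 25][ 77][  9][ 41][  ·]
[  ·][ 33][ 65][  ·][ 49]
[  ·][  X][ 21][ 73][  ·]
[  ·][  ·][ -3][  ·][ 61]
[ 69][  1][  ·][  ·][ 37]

The 25 entries sum to 725, so each line sums to 725/5 = 145.
Using row 1: 25 + 77 + 9 + 41 + ? → (1,5) = 145 − 152 = -7.
Column 3: 9 + 65 + 21 + (-3) + ? = 145, so (5,3) = 53.
Column 5 needs 145; the known cells sum to 140, so (3,5) = 5.
From main diagonal, 145 − (25 + 33 + 21 + 37) gives (4,4) = 29.
The remaining cell in row 5 is (5,4) = 145 − 160 = -15.
From column 4, 145 − (41 + 73 + 29 + (-15)) gives (2,4) = 17.
The remaining cell in anti-diagonal is (4,2) = 145 − 100 = 45.
From row 2, 145 − (33 + 65 + 17 + 49) gives (2,1) = -19.
Using row 4: 45 + (-3) + 29 + 61 + ? → (4,1) = 145 − 132 = 13.
Column 1 must total 145; the given cells sum to 88, so (3,1) = 57.
From column 2, 145 − (77 + 33 + 45 + 1) gives (3,2) = -11.

-11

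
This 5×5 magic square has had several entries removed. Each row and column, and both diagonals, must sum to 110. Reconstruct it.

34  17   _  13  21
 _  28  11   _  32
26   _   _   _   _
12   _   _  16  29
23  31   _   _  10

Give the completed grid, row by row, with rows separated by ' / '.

Row 1 must total 110; the given cells sum to 85, so (1,3) = 25.
Column 1: 34 + 26 + 12 + 23 + ? = 110, so (2,1) = 15.
Column 5 needs 110; the known cells sum to 92, so (3,5) = 18.
Using main diagonal: 34 + 28 + 16 + 10 + ? → (3,3) = 110 − 88 = 22.
Row 2 needs 110; the known cells sum to 86, so (2,4) = 24.
The remaining cell in anti-diagonal is (4,2) = 110 − 90 = 20.
Row 4: 12 + 20 + 16 + 29 + ? = 110, so (4,3) = 33.
Using column 2: 17 + 28 + 20 + 31 + ? → (3,2) = 110 − 96 = 14.
Column 3: 25 + 11 + 22 + 33 + ? = 110, so (5,3) = 19.
Row 3 needs 110; the known cells sum to 80, so (3,4) = 30.
Row 5: 23 + 31 + 19 + 10 + ? = 110, so (5,4) = 27.

34 17 25 13 21 / 15 28 11 24 32 / 26 14 22 30 18 / 12 20 33 16 29 / 23 31 19 27 10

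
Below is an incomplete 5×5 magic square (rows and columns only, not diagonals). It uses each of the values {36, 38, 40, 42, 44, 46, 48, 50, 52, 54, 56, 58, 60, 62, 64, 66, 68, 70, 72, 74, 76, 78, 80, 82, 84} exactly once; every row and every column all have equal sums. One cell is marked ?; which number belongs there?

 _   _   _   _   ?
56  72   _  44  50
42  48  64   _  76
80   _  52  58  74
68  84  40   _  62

The 25 entries sum to 1500, so each line sums to 1500/5 = 300.
Row 2 must total 300; the given cells sum to 222, so (2,3) = 78.
From row 3, 300 − (42 + 48 + 64 + 76) gives (3,4) = 70.
Row 4 needs 300; the known cells sum to 264, so (4,2) = 36.
Row 5 must total 300; the given cells sum to 254, so (5,4) = 46.
Using column 1: 56 + 42 + 80 + 68 + ? → (1,1) = 300 − 246 = 54.
From column 2, 300 − (72 + 48 + 36 + 84) gives (1,2) = 60.
Using column 3: 78 + 64 + 52 + 40 + ? → (1,3) = 300 − 234 = 66.
The remaining cell in column 4 is (1,4) = 300 − 218 = 82.
Column 5 needs 300; the known cells sum to 262, so (1,5) = 38.

38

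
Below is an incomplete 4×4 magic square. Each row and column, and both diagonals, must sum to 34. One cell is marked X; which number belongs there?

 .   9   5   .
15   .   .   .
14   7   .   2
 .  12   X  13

The remaining cell in row 3 is (3,3) = 34 − 23 = 11.
Column 2: 9 + 7 + 12 + ? = 34, so (2,2) = 6.
The remaining cell in main diagonal is (1,1) = 34 − 30 = 4.
Row 1: 4 + 9 + 5 + ? = 34, so (1,4) = 16.
Using column 1: 4 + 15 + 14 + ? → (4,1) = 34 − 33 = 1.
Using column 4: 16 + 2 + 13 + ? → (2,4) = 34 − 31 = 3.
Anti-diagonal needs 34; the known cells sum to 24, so (2,3) = 10.
The remaining cell in row 4 is (4,3) = 34 − 26 = 8.

8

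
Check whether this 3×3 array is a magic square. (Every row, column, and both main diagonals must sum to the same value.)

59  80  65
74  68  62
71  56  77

Row 1: 59 + 80 + 65 = 204.
Row 2: 74 + 68 + 62 = 204.
Row 3: 71 + 56 + 77 = 204.
Column 1: 59 + 74 + 71 = 204.
Column 2: 80 + 68 + 56 = 204.
Column 3: 65 + 62 + 77 = 204.
Main diagonal: 59 + 68 + 77 = 204.
Anti-diagonal: 65 + 68 + 71 = 204.
All lines sum to 204.

Yes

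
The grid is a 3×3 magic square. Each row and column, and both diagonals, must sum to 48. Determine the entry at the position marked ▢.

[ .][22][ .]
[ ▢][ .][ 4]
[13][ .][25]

The remaining cell in row 3 is (3,2) = 48 − 38 = 10.
Using column 2: 22 + 10 + ? → (2,2) = 48 − 32 = 16.
From column 3, 48 − (4 + 25) gives (1,3) = 19.
The remaining cell in main diagonal is (1,1) = 48 − 41 = 7.
From row 2, 48 − (16 + 4) gives (2,1) = 28.

28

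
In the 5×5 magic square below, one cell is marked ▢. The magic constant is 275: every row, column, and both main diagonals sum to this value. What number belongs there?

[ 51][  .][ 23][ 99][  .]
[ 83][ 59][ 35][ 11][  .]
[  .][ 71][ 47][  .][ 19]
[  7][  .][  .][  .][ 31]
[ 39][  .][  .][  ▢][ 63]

Row 2 needs 275; the known cells sum to 188, so (2,5) = 87.
Column 1 needs 275; the known cells sum to 180, so (3,1) = 95.
Using column 5: 87 + 19 + 31 + 63 + ? → (1,5) = 275 − 200 = 75.
Main diagonal: 51 + 59 + 47 + 63 + ? = 275, so (4,4) = 55.
The remaining cell in anti-diagonal is (4,2) = 275 − 172 = 103.
Row 1: 51 + 23 + 99 + 75 + ? = 275, so (1,2) = 27.
Row 3 needs 275; the known cells sum to 232, so (3,4) = 43.
Row 4 must total 275; the given cells sum to 196, so (4,3) = 79.
Column 2: 27 + 59 + 71 + 103 + ? = 275, so (5,2) = 15.
Column 3 needs 275; the known cells sum to 184, so (5,3) = 91.
Using column 4: 99 + 11 + 43 + 55 + ? → (5,4) = 275 − 208 = 67.

67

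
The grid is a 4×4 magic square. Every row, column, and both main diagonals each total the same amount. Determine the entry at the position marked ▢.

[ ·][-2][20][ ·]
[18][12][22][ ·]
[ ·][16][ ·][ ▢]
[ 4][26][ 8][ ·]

Column 2 is complete and sums to 52; that is the magic constant.
Row 2 needs 52; the known cells sum to 52, so (2,4) = 0.
From row 4, 52 − (4 + 26 + 8) gives (4,4) = 14.
Column 3 must total 52; the given cells sum to 50, so (3,3) = 2.
Using main diagonal: 12 + 2 + 14 + ? → (1,1) = 52 − 28 = 24.
Using anti-diagonal: 22 + 16 + 4 + ? → (1,4) = 52 − 42 = 10.
The remaining cell in column 1 is (3,1) = 52 − 46 = 6.
Using column 4: 10 + 0 + 14 + ? → (3,4) = 52 − 24 = 28.

28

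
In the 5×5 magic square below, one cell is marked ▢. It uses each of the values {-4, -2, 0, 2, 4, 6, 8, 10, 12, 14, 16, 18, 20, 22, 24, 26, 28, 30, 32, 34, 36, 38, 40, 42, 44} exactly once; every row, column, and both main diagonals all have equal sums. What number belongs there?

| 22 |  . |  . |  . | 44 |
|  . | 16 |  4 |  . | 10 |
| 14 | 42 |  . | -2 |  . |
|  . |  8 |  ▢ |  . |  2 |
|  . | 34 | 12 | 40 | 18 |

The 25 entries sum to 500, so each line sums to 500/5 = 100.
Row 5 needs 100; the known cells sum to 104, so (5,1) = -4.
From column 2, 100 − (16 + 42 + 8 + 34) gives (1,2) = 0.
Column 5: 44 + 10 + 2 + 18 + ? = 100, so (3,5) = 26.
From row 3, 100 − (14 + 42 + (-2) + 26) gives (3,3) = 20.
Main diagonal: 22 + 16 + 20 + 18 + ? = 100, so (4,4) = 24.
Anti-diagonal must total 100; the given cells sum to 68, so (2,4) = 32.
From row 2, 100 − (16 + 4 + 32 + 10) gives (2,1) = 38.
From column 1, 100 − (22 + 38 + 14 + (-4)) gives (4,1) = 30.
Column 4 must total 100; the given cells sum to 94, so (1,4) = 6.
Row 1 must total 100; the given cells sum to 72, so (1,3) = 28.
Row 4 must total 100; the given cells sum to 64, so (4,3) = 36.

36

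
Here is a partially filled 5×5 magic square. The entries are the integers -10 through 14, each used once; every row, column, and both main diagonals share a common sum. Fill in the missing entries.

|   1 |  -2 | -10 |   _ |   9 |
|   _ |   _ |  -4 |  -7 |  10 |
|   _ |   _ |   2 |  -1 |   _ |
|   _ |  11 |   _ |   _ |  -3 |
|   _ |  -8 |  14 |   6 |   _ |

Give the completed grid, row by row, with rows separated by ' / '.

1 -2 -10 12 9 / 7 4 -4 -7 10 / 13 5 2 -1 -9 / -6 11 8 0 -3 / -5 -8 14 6 3

The entries are -10 through 14, which sum to 50, so each line sums to 50/5 = 10.
Using row 1: 1 + (-2) + (-10) + 9 + ? → (1,4) = 10 − (-2) = 12.
Column 3 must total 10; the given cells sum to 2, so (4,3) = 8.
Column 4: 12 + (-7) + (-1) + 6 + ? = 10, so (4,4) = 0.
The remaining cell in anti-diagonal is (5,1) = 10 − 15 = -5.
Row 4 must total 10; the given cells sum to 16, so (4,1) = -6.
Row 5 must total 10; the given cells sum to 7, so (5,5) = 3.
Column 5 needs 10; the known cells sum to 19, so (3,5) = -9.
Main diagonal must total 10; the given cells sum to 6, so (2,2) = 4.
Row 2 needs 10; the known cells sum to 3, so (2,1) = 7.
From column 1, 10 − (1 + 7 + (-6) + (-5)) gives (3,1) = 13.
Column 2 must total 10; the given cells sum to 5, so (3,2) = 5.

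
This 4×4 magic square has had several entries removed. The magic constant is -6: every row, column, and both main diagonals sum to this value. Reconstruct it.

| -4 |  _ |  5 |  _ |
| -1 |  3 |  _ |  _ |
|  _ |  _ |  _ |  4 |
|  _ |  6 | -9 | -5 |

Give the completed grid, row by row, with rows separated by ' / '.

-4 -8 5 1 / -1 3 -2 -6 / -3 -7 0 4 / 2 6 -9 -5

The remaining cell in row 4 is (4,1) = -6 − (-8) = 2.
Column 1: -4 + (-1) + 2 + ? = -6, so (3,1) = -3.
The remaining cell in main diagonal is (3,3) = -6 − (-6) = 0.
The remaining cell in row 3 is (3,2) = -6 − 1 = -7.
Column 2: 3 + (-7) + 6 + ? = -6, so (1,2) = -8.
Column 3: 5 + 0 + (-9) + ? = -6, so (2,3) = -2.
Anti-diagonal needs -6; the known cells sum to -7, so (1,4) = 1.
Using row 2: -1 + 3 + (-2) + ? → (2,4) = -6 − 0 = -6.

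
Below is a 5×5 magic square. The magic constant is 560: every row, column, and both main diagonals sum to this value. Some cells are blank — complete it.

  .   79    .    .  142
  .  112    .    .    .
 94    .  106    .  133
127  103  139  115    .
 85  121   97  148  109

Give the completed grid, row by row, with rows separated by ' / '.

The remaining cell in row 4 is (4,5) = 560 − 484 = 76.
From column 2, 560 − (79 + 112 + 103 + 121) gives (3,2) = 145.
Column 5: 142 + 133 + 76 + 109 + ? = 560, so (2,5) = 100.
From main diagonal, 560 − (112 + 106 + 115 + 109) gives (1,1) = 118.
The remaining cell in anti-diagonal is (2,4) = 560 − 436 = 124.
Using row 3: 94 + 145 + 106 + 133 + ? → (3,4) = 560 − 478 = 82.
Using column 1: 118 + 94 + 127 + 85 + ? → (2,1) = 560 − 424 = 136.
Using column 4: 124 + 82 + 115 + 148 + ? → (1,4) = 560 − 469 = 91.
The remaining cell in row 1 is (1,3) = 560 − 430 = 130.
Row 2 needs 560; the known cells sum to 472, so (2,3) = 88.

118 79 130 91 142 / 136 112 88 124 100 / 94 145 106 82 133 / 127 103 139 115 76 / 85 121 97 148 109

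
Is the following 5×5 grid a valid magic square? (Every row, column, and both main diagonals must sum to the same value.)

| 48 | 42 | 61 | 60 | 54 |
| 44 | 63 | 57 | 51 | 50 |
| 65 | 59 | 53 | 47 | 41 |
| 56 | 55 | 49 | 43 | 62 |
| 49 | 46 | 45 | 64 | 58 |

Row 1: 48 + 42 + 61 + 60 + 54 = 265.
Row 2: 44 + 63 + 57 + 51 + 50 = 265.
Row 3: 65 + 59 + 53 + 47 + 41 = 265.
Row 4: 56 + 55 + 49 + 43 + 62 = 265.
Row 5: 49 + 46 + 45 + 64 + 58 = 262.
Column 1: 48 + 44 + 65 + 56 + 49 = 262.
Column 2: 42 + 63 + 59 + 55 + 46 = 265.
Column 3: 61 + 57 + 53 + 49 + 45 = 265.
Column 4: 60 + 51 + 47 + 43 + 64 = 265.
Column 5: 54 + 50 + 41 + 62 + 58 = 265.
Main diagonal: 48 + 63 + 53 + 43 + 58 = 265.
Anti-diagonal: 54 + 51 + 53 + 55 + 49 = 262.

No — anti-diagonal sums to 262 but column 2 sums to 265.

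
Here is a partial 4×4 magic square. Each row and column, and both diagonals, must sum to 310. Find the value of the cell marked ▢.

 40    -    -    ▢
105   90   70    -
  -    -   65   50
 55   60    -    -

Row 2 must total 310; the given cells sum to 265, so (2,4) = 45.
Using column 1: 40 + 105 + 55 + ? → (3,1) = 310 − 200 = 110.
The remaining cell in main diagonal is (4,4) = 310 − 195 = 115.
Row 3 needs 310; the known cells sum to 225, so (3,2) = 85.
Row 4 needs 310; the known cells sum to 230, so (4,3) = 80.
Column 2 must total 310; the given cells sum to 235, so (1,2) = 75.
From column 3, 310 − (70 + 65 + 80) gives (1,3) = 95.
Column 4: 45 + 50 + 115 + ? = 310, so (1,4) = 100.

100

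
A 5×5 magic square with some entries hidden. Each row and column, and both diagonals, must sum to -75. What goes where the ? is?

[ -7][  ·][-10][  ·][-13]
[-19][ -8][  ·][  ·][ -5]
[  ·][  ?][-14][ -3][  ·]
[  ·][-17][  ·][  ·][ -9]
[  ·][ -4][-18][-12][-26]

-25

Row 5 must total -75; the given cells sum to -60, so (5,1) = -15.
Column 5 needs -75; the known cells sum to -53, so (3,5) = -22.
Main diagonal: -7 + (-8) + (-14) + (-26) + ? = -75, so (4,4) = -20.
From anti-diagonal, -75 − (-13 + (-14) + (-17) + (-15)) gives (2,4) = -16.
Row 2: -19 + (-8) + (-16) + (-5) + ? = -75, so (2,3) = -27.
Column 3 must total -75; the given cells sum to -69, so (4,3) = -6.
Column 4: -16 + (-3) + (-20) + (-12) + ? = -75, so (1,4) = -24.
Row 1 must total -75; the given cells sum to -54, so (1,2) = -21.
Row 4 must total -75; the given cells sum to -52, so (4,1) = -23.
Column 1: -7 + (-19) + (-23) + (-15) + ? = -75, so (3,1) = -11.
Using column 2: -21 + (-8) + (-17) + (-4) + ? → (3,2) = -75 − (-50) = -25.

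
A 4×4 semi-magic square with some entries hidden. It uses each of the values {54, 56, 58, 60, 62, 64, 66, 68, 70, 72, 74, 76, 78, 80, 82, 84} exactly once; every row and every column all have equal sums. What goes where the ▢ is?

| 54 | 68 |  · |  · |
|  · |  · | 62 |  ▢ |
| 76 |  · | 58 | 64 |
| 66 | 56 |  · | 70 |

The 16 entries sum to 1104, so each line sums to 1104/4 = 276.
The remaining cell in row 3 is (3,2) = 276 − 198 = 78.
Row 4 needs 276; the known cells sum to 192, so (4,3) = 84.
The remaining cell in column 1 is (2,1) = 276 − 196 = 80.
Column 2 needs 276; the known cells sum to 202, so (2,2) = 74.
The remaining cell in column 3 is (1,3) = 276 − 204 = 72.
Using row 1: 54 + 68 + 72 + ? → (1,4) = 276 − 194 = 82.
From row 2, 276 − (80 + 74 + 62) gives (2,4) = 60.

60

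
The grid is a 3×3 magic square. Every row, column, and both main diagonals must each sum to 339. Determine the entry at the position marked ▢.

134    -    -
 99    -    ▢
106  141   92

Main diagonal needs 339; the known cells sum to 226, so (2,2) = 113.
From anti-diagonal, 339 − (113 + 106) gives (1,3) = 120.
Using row 1: 134 + 120 + ? → (1,2) = 339 − 254 = 85.
The remaining cell in row 2 is (2,3) = 339 − 212 = 127.

127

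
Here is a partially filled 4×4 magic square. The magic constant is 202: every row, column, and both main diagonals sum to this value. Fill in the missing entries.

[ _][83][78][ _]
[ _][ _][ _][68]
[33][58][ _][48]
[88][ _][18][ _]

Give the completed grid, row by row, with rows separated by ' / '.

28 83 78 13 / 53 38 43 68 / 33 58 63 48 / 88 23 18 73

From row 3, 202 − (33 + 58 + 48) gives (3,3) = 63.
Column 3: 78 + 63 + 18 + ? = 202, so (2,3) = 43.
Anti-diagonal needs 202; the known cells sum to 189, so (1,4) = 13.
From row 1, 202 − (83 + 78 + 13) gives (1,1) = 28.
Column 1 must total 202; the given cells sum to 149, so (2,1) = 53.
From column 4, 202 − (13 + 68 + 48) gives (4,4) = 73.
From main diagonal, 202 − (28 + 63 + 73) gives (2,2) = 38.
Row 4 needs 202; the known cells sum to 179, so (4,2) = 23.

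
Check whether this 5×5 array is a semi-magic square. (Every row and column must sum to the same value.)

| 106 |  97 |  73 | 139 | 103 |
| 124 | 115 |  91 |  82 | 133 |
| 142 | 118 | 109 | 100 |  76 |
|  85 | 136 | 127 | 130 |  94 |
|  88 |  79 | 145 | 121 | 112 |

No — column 2 sums to 545 but column 5 sums to 518.

Row 1: 106 + 97 + 73 + 139 + 103 = 518.
Row 2: 124 + 115 + 91 + 82 + 133 = 545.
Row 3: 142 + 118 + 109 + 100 + 76 = 545.
Row 4: 85 + 136 + 127 + 130 + 94 = 572.
Row 5: 88 + 79 + 145 + 121 + 112 = 545.
Column 1: 106 + 124 + 142 + 85 + 88 = 545.
Column 2: 97 + 115 + 118 + 136 + 79 = 545.
Column 3: 73 + 91 + 109 + 127 + 145 = 545.
Column 4: 139 + 82 + 100 + 130 + 121 = 572.
Column 5: 103 + 133 + 76 + 94 + 112 = 518.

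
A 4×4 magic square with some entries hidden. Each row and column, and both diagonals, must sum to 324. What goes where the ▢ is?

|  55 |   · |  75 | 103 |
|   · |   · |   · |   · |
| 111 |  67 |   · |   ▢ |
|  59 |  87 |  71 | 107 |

63

From row 1, 324 − (55 + 75 + 103) gives (1,2) = 91.
From column 1, 324 − (55 + 111 + 59) gives (2,1) = 99.
From column 2, 324 − (91 + 67 + 87) gives (2,2) = 79.
The remaining cell in main diagonal is (3,3) = 324 − 241 = 83.
Anti-diagonal needs 324; the known cells sum to 229, so (2,3) = 95.
Row 2: 99 + 79 + 95 + ? = 324, so (2,4) = 51.
Row 3 needs 324; the known cells sum to 261, so (3,4) = 63.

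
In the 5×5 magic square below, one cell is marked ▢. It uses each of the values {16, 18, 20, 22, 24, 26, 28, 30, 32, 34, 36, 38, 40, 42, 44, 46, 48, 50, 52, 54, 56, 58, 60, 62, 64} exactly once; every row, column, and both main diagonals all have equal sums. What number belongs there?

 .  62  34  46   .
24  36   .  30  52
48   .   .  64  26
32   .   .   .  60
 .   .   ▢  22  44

The 25 entries sum to 1000, so each line sums to 1000/5 = 200.
Row 2 needs 200; the known cells sum to 142, so (2,3) = 58.
Using column 4: 46 + 30 + 64 + 22 + ? → (4,4) = 200 − 162 = 38.
Column 5: 52 + 26 + 60 + 44 + ? = 200, so (1,5) = 18.
From row 1, 200 − (62 + 34 + 46 + 18) gives (1,1) = 40.
Column 1 must total 200; the given cells sum to 144, so (5,1) = 56.
Main diagonal: 40 + 36 + 38 + 44 + ? = 200, so (3,3) = 42.
From anti-diagonal, 200 − (18 + 30 + 42 + 56) gives (4,2) = 54.
Row 3 must total 200; the given cells sum to 180, so (3,2) = 20.
Row 4 must total 200; the given cells sum to 184, so (4,3) = 16.
From column 2, 200 − (62 + 36 + 20 + 54) gives (5,2) = 28.
The remaining cell in column 3 is (5,3) = 200 − 150 = 50.

50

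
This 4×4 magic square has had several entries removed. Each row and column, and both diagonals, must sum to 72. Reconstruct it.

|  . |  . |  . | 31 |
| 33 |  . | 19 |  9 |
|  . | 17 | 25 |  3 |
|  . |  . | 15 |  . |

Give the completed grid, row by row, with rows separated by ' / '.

7 21 13 31 / 33 11 19 9 / 27 17 25 3 / 5 23 15 29

From row 2, 72 − (33 + 19 + 9) gives (2,2) = 11.
Row 3: 17 + 25 + 3 + ? = 72, so (3,1) = 27.
Using column 3: 19 + 25 + 15 + ? → (1,3) = 72 − 59 = 13.
Column 4: 31 + 9 + 3 + ? = 72, so (4,4) = 29.
Main diagonal: 11 + 25 + 29 + ? = 72, so (1,1) = 7.
Anti-diagonal needs 72; the known cells sum to 67, so (4,1) = 5.
Using row 1: 7 + 13 + 31 + ? → (1,2) = 72 − 51 = 21.
From row 4, 72 − (5 + 15 + 29) gives (4,2) = 23.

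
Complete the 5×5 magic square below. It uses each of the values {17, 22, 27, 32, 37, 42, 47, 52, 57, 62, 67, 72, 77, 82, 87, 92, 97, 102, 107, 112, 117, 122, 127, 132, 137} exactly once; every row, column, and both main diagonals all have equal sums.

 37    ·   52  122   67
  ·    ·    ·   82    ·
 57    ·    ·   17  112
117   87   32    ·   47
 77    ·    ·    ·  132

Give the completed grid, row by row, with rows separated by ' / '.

The 25 entries sum to 1925, so each line sums to 1925/5 = 385.
From row 1, 385 − (37 + 52 + 122 + 67) gives (1,2) = 107.
Row 4 needs 385; the known cells sum to 283, so (4,4) = 102.
The remaining cell in column 1 is (2,1) = 385 − 288 = 97.
Column 4: 122 + 82 + 17 + 102 + ? = 385, so (5,4) = 62.
Column 5 needs 385; the known cells sum to 358, so (2,5) = 27.
The remaining cell in anti-diagonal is (3,3) = 385 − 313 = 72.
Using row 3: 57 + 72 + 17 + 112 + ? → (3,2) = 385 − 258 = 127.
Main diagonal: 37 + 72 + 102 + 132 + ? = 385, so (2,2) = 42.
The remaining cell in row 2 is (2,3) = 385 − 248 = 137.
Column 2 needs 385; the known cells sum to 363, so (5,2) = 22.
Column 3 must total 385; the given cells sum to 293, so (5,3) = 92.

37 107 52 122 67 / 97 42 137 82 27 / 57 127 72 17 112 / 117 87 32 102 47 / 77 22 92 62 132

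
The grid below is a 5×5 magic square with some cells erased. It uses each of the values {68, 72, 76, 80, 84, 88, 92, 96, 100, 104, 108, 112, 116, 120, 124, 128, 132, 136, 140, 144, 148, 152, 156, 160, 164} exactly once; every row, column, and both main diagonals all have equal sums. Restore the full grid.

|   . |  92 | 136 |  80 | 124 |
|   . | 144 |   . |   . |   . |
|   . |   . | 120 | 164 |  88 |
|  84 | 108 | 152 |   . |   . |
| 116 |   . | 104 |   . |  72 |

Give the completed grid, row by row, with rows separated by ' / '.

The 25 entries sum to 2900, so each line sums to 2900/5 = 580.
Using row 1: 92 + 136 + 80 + 124 + ? → (1,1) = 580 − 432 = 148.
Using column 3: 136 + 120 + 152 + 104 + ? → (2,3) = 580 − 512 = 68.
Main diagonal must total 580; the given cells sum to 484, so (4,4) = 96.
From anti-diagonal, 580 − (124 + 120 + 108 + 116) gives (2,4) = 112.
Using row 4: 84 + 108 + 152 + 96 + ? → (4,5) = 580 − 440 = 140.
Using column 4: 80 + 112 + 164 + 96 + ? → (5,4) = 580 − 452 = 128.
Column 5 must total 580; the given cells sum to 424, so (2,5) = 156.
Row 2: 144 + 68 + 112 + 156 + ? = 580, so (2,1) = 100.
From row 5, 580 − (116 + 104 + 128 + 72) gives (5,2) = 160.
Column 1: 148 + 100 + 84 + 116 + ? = 580, so (3,1) = 132.
Column 2 must total 580; the given cells sum to 504, so (3,2) = 76.

148 92 136 80 124 / 100 144 68 112 156 / 132 76 120 164 88 / 84 108 152 96 140 / 116 160 104 128 72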